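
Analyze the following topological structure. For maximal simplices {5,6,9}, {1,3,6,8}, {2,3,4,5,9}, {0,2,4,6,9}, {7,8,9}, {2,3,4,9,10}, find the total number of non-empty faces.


Each maximal simplex on m vertices has 2^m - 1 nonempty faces.
Take the union (dedupe shared faces).
Total distinct faces = 91

91


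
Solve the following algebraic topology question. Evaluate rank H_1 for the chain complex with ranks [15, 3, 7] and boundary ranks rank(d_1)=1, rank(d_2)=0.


rank H_k = rank(ker d_k) - rank(im d_{k+1}).
rank(ker d_1) = rank(C_1) - rank(d_1) = 3 - 1 = 2.
rank(im d_{1+1}) = 0.
rank H_1 = 2 - 0 = 2

2


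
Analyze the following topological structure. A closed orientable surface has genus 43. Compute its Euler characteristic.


For a closed orientable surface of genus g: chi = 2 - 2g.
Here g = 43.
chi = 2 - 2*43 = 2 - 86 = -84

-84


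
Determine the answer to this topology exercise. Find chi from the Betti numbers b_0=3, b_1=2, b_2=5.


chi = sum_k (-1)^k b_k.
= (3) + (-2) + (5)
= 6

6


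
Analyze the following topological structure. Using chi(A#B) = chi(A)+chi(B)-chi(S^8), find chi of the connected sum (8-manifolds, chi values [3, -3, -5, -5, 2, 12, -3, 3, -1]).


For n-manifolds: chi(A#B) = chi(A) + chi(B) - chi(S^8).
chi(S^8) = 1 + (-1)^8 = 2.
chi(#) = (sum chi_i) - (9-1)*chi(S^8) = 3 - 8*2 = -13

-13


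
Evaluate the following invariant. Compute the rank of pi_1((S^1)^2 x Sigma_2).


pi_1(A x B) = pi_1(A) x pi_1(B); rank of abelianization = b_1.
b_1(T^2) = 2, b_1(Sigma_2) = 2*2 = 4.
b_1(product) = 2 + 4 = 6

6


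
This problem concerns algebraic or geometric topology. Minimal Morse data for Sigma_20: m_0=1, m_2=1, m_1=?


A perfect Morse function has m_k = b_k.
For Sigma_20: b_0=1, b_1=2g=40, b_2=1.
Saddles m_1 = 2g = 40

40


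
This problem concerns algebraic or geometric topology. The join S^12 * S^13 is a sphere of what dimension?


Join of spheres: S^m * S^n = S^{m+n+1}.
dim = 12 + 13 + 1 = 26

26


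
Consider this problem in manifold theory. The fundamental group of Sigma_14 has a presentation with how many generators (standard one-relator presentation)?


Standard presentation: pi_1(Sigma_g) = <a_1,b_1,...,a_g,b_g | [a_1,b_1]...[a_g,b_g] = 1>.
Number of generators = 2g = 2*14 = 28

28


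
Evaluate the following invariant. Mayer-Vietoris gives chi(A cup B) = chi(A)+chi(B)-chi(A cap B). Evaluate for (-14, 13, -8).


chi(A cup B) = chi(A) + chi(B) - chi(A cap B)
= -14 + (13) - (-8)
= 7

7


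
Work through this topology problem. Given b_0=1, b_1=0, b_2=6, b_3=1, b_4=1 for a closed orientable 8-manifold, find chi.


By Poincare duality b_k = b_{8-k}, so full Betti numbers: b_0=1, b_1=0, b_2=6, b_3=1, b_4=1, b_5=1, b_6=6, b_7=0, b_8=1.
chi = sum (-1)^k b_k = 13

13


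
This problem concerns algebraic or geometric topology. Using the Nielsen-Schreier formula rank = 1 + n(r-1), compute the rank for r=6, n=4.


Nielsen-Schreier: an index-n subgroup of F_r is free of rank 1 + n(r-1).
Equivalently: chi(cover) = n*chi(base); chi(vee_r S^1) = 1 - 6 = -5.
chi(E) = 4*(-5) = -20; rank = 1 - chi(E) = 1 - (-20) = 21.
rank = 1 + 4*(6-1) = 1 + 20 = 21

21


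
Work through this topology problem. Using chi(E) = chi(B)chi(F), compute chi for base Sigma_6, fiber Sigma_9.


For a fiber bundle F -> E -> B (with CW structure): chi(E) = chi(B) * chi(F).
chi(Sigma_6) = -10, chi(Sigma_9) = -16.
chi(E) = (-10) * (-16) = 160

160


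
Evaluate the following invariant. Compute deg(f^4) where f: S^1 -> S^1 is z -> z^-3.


deg(f) = -3. Degree is multiplicative: deg(f^4) = (deg f)^4.
deg(f^4) = (-3)^4 = 81

81


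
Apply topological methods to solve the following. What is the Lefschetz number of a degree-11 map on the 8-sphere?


On S^8: L(f) = tr(f_0*) + (-1)^8 tr(f_8*) = 1 + (-1)^8 * deg(f).
L(f) = 1 + (-1)^8 * 11 = 1 + 11 = 12

12


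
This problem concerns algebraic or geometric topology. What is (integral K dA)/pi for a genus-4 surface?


Gauss-Bonnet: integral K dA = 2*pi*chi(M).
chi(Sigma_4) = 2 - 2*4 = -6.
(integral K dA)/pi = 2*chi = 2*(-6) = -12

-12


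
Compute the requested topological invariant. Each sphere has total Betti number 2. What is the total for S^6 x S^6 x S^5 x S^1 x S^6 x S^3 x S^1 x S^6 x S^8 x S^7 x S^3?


Total Betti number is multiplicative under products.
Each S^d (d>=1) has total Betti number 2.
There are 11 sphere factors.
Total = 2^11 = 2048

2048


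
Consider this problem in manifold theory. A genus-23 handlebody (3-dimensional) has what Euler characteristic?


A genus-g handlebody deformation retracts to a wedge of g circles.
chi(vee_g S^1) = 1 - g.
chi(H_23) = 1 - 23 = -22

-22


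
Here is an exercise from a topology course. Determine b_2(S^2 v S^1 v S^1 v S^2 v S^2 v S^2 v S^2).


For a wedge of spheres, H_k (k>0) is free on one generator per sphere of dimension k.
Spheres of dimension 2: count = 5.
b_2 = 5

5


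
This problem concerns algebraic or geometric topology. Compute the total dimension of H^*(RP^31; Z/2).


H^k(RP^31; Z/2) = Z/2 for each 0 <= k <= 31.
Total dimension = 31 + 1 = 32

32


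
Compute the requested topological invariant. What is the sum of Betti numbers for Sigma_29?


For Sigma_29: b_0 = 1, b_1 = 2g = 58, b_2 = 1.
Total = 1 + 58 + 1 = 60

60


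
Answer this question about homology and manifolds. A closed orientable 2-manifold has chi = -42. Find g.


chi = 2 - 2g for closed orientable surfaces.
-42 = 2 - 2g
2g = 2 - (-42) = 44
g = 22

22


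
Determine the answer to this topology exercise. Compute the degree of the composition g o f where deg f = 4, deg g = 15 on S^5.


Degree is multiplicative under composition: deg(g o f) = deg(g) * deg(f).
= 15 * 4 = 60

60


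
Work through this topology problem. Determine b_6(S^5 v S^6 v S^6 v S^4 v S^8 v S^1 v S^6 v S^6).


For a wedge of spheres, H_k (k>0) is free on one generator per sphere of dimension k.
Spheres of dimension 6: count = 4.
b_6 = 4

4


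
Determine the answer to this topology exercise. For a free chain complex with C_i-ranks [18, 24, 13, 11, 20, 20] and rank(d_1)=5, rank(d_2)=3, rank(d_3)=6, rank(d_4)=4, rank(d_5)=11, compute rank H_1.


rank H_k = rank(ker d_k) - rank(im d_{k+1}).
rank(ker d_1) = rank(C_1) - rank(d_1) = 24 - 5 = 19.
rank(im d_{1+1}) = 3.
rank H_1 = 19 - 3 = 16

16


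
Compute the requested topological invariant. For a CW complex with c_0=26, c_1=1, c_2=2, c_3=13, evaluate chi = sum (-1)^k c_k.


chi = sum_k (-1)^k c_k.
= (-1)^0*26 + (-1)^1*1 + (-1)^2*2 + (-1)^3*13
= (26) + (-1) + (2) + (-13)
= 14

14


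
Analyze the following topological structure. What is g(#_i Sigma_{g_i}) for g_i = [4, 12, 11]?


Genus is additive under connected sum of orientable surfaces.
g = 4 + 12 + 11 = 27

27


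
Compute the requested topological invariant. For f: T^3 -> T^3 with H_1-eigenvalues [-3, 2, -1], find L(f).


For a torus self-map: L(f) = det(I - A) where A acts on H_1.
L(f) = (1--3) * (1-2) * (1--1) = 4 * -1 * 2 = -8

-8


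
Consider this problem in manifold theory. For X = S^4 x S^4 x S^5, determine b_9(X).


Each S^d has Poincare polynomial 1 + t^d.
The product S^4 x S^4 x S^5 has Poincare polynomial prod(1+t^d_i).
Expanding: b_0=1, b_4=2, b_5=1, b_8=1, b_9=2, b_13=1.
b_9 = 2

2


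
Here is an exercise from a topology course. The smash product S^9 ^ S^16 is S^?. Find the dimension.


S^m ^ S^n = S^{m+n}.
k = 9 + 16 = 25

25


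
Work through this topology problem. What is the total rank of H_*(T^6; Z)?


b_k(T^6) = C(6,k), so the sum over k is sum_k C(6,k) = 2^6.
Total = 2^6 = 64

64


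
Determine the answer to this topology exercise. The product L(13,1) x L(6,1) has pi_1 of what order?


pi_1(X x Y) = pi_1(X) x pi_1(Y).
pi_1(L(13,1)) = Z/13, pi_1(L(6,1)) = Z/6.
|Z/13 x Z/6| = 13 * 6 = 78

78


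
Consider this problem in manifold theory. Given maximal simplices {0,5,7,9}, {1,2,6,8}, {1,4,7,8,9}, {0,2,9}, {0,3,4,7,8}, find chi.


Enumerate all faces; f-vector: f_0=10, f_1=28, f_2=28, f_3=12, f_4=2.
chi = sum (-1)^k f_k = 0

0


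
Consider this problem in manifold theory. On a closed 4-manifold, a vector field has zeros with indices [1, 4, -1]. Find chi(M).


Poincare-Hopf: chi(M) = sum of indices of zeros.
chi = (1) + (4) + (-1) = 4

4


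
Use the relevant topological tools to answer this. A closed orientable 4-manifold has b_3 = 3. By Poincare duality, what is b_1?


Poincare duality for closed orientable n-manifolds: b_k = b_{n-k}.
Here n = 4, so b_1 = b_3 = 3

3


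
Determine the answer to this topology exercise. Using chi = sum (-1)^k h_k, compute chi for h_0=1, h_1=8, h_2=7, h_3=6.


Handles of index k contribute (-1)^k to chi (same as CW cells).
chi = (1) + (-8) + (7) + (-6) = -6

-6


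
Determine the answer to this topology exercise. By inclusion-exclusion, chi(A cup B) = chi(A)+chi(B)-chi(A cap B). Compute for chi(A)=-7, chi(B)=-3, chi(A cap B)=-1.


chi(A cup B) = chi(A) + chi(B) - chi(A cap B)
= -7 + (-3) - (-1)
= -9

-9


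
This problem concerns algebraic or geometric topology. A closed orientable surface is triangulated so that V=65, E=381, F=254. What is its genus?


chi = V - E + F = 65 - 381 + 254 = -62
For orientable closed surface: chi = 2 - 2g, so g = (2 - chi)/2.
g = (2 - (-62)) / 2 = 64 / 2 = 32

32


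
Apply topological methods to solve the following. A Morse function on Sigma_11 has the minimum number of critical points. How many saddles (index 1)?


A perfect Morse function has m_k = b_k.
For Sigma_11: b_0=1, b_1=2g=22, b_2=1.
Saddles m_1 = 2g = 22

22


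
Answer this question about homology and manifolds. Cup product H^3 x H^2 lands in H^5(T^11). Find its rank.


Cup product: H^p x H^q -> H^{p+q}; here p+q = 3+2 = 5.
rank H^k(T^n) = C(n,k).
C(11,5) = 462

462


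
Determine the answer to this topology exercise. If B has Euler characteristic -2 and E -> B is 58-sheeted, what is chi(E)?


For a finite covering: chi(E) = (number of sheets) * chi(B).
chi(E) = 58 * (-2) = -116

-116


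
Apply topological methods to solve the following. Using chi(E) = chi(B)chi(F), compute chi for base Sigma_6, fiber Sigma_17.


For a fiber bundle F -> E -> B (with CW structure): chi(E) = chi(B) * chi(F).
chi(Sigma_6) = -10, chi(Sigma_17) = -32.
chi(E) = (-10) * (-32) = 320

320


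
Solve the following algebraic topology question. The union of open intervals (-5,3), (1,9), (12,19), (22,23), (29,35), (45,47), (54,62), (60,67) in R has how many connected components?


Sort and merge overlapping open intervals.
Merged: (-5,9), (12,19), (22,23), (29,35), (45,47), (54,67).
Number of components = 6

6


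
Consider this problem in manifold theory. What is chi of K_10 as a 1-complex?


K_10: V = 10, E = C(10,2) = 45.
chi = V - E = 10 - 45 = -35

-35


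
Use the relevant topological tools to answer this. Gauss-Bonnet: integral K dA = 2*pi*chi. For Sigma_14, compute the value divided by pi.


Gauss-Bonnet: integral K dA = 2*pi*chi(M).
chi(Sigma_14) = 2 - 2*14 = -26.
(integral K dA)/pi = 2*chi = 2*(-26) = -52

-52


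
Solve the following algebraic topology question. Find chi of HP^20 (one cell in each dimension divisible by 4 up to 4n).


HP^20 has one cell in each dimension 0, 4, ..., 4*20 (20+1 cells, all even-dim).
chi = 20 + 1 = 21

21


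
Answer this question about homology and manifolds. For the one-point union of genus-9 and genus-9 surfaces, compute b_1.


For a wedge: H_1(A v B) = H_1(A) + H_1(B).
b_1(Sigma_9) = 18, b_1(Sigma_9) = 18.
b_1 = 18 + 18 = 36

36


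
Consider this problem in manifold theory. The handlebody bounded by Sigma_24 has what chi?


A genus-g handlebody deformation retracts to a wedge of g circles.
chi(vee_g S^1) = 1 - g.
chi(H_24) = 1 - 24 = -23

-23


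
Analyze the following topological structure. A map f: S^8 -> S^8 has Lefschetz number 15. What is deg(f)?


L(f) = 1 + (-1)^8 deg(f) on S^8.
15 = 1 + (-1)^8 * deg(f)
(-1)^8 * deg(f) = 14
deg(f) = 14

14


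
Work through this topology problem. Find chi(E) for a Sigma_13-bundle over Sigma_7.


For a fiber bundle F -> E -> B (with CW structure): chi(E) = chi(B) * chi(F).
chi(Sigma_7) = -12, chi(Sigma_13) = -24.
chi(E) = (-12) * (-24) = 288

288


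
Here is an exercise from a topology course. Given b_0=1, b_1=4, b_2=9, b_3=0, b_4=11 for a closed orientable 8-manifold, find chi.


By Poincare duality b_k = b_{8-k}, so full Betti numbers: b_0=1, b_1=4, b_2=9, b_3=0, b_4=11, b_5=0, b_6=9, b_7=4, b_8=1.
chi = sum (-1)^k b_k = 23

23


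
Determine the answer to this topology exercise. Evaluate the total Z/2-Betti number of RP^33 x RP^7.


dim H^*(RP^n; Z/2) = n+1 (one Z/2 in each degree 0..n).
Total Betti number is multiplicative.
Total = (33+1) * (7+1) = 34 * 8 = 272

272


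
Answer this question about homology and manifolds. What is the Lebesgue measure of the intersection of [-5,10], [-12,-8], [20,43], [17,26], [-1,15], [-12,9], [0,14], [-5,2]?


Intersection = [max(a_i), min(b_i)] = [20, -8].
Since 20 > -8, the intersection is empty.
Length = 0

0


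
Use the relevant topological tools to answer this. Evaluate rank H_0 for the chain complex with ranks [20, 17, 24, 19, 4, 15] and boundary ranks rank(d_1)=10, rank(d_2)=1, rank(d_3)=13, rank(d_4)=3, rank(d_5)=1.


rank H_k = rank(ker d_k) - rank(im d_{k+1}).
rank(ker d_0) = rank(C_0) - rank(d_0) = 20 - 0 = 20.
rank(im d_{0+1}) = 10.
rank H_0 = 20 - 10 = 10

10


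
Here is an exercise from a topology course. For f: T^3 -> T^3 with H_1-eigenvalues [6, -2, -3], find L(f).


For a torus self-map: L(f) = det(I - A) where A acts on H_1.
L(f) = (1-6) * (1--2) * (1--3) = -5 * 3 * 4 = -60

-60


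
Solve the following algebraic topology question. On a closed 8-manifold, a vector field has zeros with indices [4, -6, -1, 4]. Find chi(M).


Poincare-Hopf: chi(M) = sum of indices of zeros.
chi = (4) + (-6) + (-1) + (4) = 1

1


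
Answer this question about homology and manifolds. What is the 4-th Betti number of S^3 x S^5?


Each S^d has Poincare polynomial 1 + t^d.
The product S^3 x S^5 has Poincare polynomial prod(1+t^d_i).
Expanding: b_0=1, b_3=1, b_5=1, b_8=1.
b_4 = 0

0


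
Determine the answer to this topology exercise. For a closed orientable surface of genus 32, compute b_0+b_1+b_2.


For Sigma_32: b_0 = 1, b_1 = 2g = 64, b_2 = 1.
Total = 1 + 64 + 1 = 66

66


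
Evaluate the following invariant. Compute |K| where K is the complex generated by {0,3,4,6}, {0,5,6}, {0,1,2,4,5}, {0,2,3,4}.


Each maximal simplex on m vertices has 2^m - 1 nonempty faces.
Take the union (dedupe shared faces).
Total distinct faces = 49

49


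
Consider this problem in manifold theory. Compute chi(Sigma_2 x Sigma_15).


chi(Sigma_2) = 2 - 2*2 = -2
chi(Sigma_15) = 2 - 2*15 = -28
chi(product) = (-2) * (-28) = 56

56


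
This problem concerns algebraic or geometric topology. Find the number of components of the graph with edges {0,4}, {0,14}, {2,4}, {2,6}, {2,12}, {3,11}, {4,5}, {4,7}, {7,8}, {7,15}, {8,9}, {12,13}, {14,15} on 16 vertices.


Run DFS/union-find over 16 vertices.
V = 16, E = 13.
Number of components = 4

4


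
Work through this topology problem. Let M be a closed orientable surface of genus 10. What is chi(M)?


For a closed orientable surface of genus g: chi = 2 - 2g.
Here g = 10.
chi = 2 - 2*10 = 2 - 20 = -18

-18


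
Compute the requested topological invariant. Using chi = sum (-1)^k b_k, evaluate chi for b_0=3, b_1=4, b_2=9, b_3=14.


chi = sum_k (-1)^k b_k.
= (3) + (-4) + (9) + (-14)
= -6

-6


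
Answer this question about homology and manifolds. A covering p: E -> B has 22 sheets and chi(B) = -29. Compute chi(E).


For a finite covering: chi(E) = (number of sheets) * chi(B).
chi(E) = 22 * (-29) = -638

-638


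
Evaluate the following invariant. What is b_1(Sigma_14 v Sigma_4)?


For a wedge: H_1(A v B) = H_1(A) + H_1(B).
b_1(Sigma_14) = 28, b_1(Sigma_4) = 8.
b_1 = 28 + 8 = 36

36


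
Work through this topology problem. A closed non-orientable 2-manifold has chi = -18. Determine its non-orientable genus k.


chi = 2 - k for closed non-orientable surfaces with k crosscaps.
-18 = 2 - k
k = 2 - (-18) = 20

20


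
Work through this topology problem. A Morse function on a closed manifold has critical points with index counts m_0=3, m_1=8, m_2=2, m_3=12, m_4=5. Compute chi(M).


Morse theory: chi(M) = sum_k (-1)^k m_k where m_k = #(index-k critical points).
= (3) + (-8) + (2) + (-12) + (5) = -10

-10


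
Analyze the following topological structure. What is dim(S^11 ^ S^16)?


S^m ^ S^n = S^{m+n}.
k = 11 + 16 = 27

27


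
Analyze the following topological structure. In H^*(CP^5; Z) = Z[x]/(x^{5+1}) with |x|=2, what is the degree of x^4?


|x| = 2 in H^*(CP^n).
|x^4| = 4 * |x| = 4 * 2 = 8

8


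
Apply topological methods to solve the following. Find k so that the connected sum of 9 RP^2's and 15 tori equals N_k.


Since a >= 1, the sum is non-orientable; each T^2 can be replaced by RP^2 # RP^2 (since T^2#RP^2 = 3RP^2).
Total crosscaps k = 9 + 2*15 = 39.
Check via chi: chi = 9*1 + 15*0 - (9+15-1)*2 = -37 = 2 - k = -37. Consistent.

39


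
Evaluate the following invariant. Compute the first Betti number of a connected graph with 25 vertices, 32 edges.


For a connected graph: rank(pi_1) = b_1 = E - V + 1 = 1 - chi.
chi = V - E = 25 - 32 = -7.
rank = 1 - (-7) = 32 - 25 + 1 = 8

8


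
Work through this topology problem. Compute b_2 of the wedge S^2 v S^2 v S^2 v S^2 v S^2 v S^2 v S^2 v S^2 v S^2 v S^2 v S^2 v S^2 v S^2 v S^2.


For a wedge of spheres, H_k (k>0) is free on one generator per sphere of dimension k.
Spheres of dimension 2: count = 14.
b_2 = 14

14


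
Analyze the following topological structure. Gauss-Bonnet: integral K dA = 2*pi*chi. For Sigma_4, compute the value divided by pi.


Gauss-Bonnet: integral K dA = 2*pi*chi(M).
chi(Sigma_4) = 2 - 2*4 = -6.
(integral K dA)/pi = 2*chi = 2*(-6) = -12

-12


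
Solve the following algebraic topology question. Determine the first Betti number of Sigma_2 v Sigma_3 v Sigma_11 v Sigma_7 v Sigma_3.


For a wedge X v Y: reduced H_k(X v Y) = H_k(X) + H_k(Y).
Each Sigma_g contributes b_1 = 2g.
b_1 = 4 + 6 + 22 + 14 + 6 = 52

52


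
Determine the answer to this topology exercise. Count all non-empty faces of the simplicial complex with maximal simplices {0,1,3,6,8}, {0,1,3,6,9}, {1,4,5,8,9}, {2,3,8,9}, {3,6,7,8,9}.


Each maximal simplex on m vertices has 2^m - 1 nonempty faces.
Take the union (dedupe shared faces).
Total distinct faces = 100

100


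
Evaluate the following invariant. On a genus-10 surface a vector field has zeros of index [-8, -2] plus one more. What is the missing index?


Poincare-Hopf: sum of indices = chi(M).
chi(Sigma_10) = 2 - 2*10 = -18.
Sum of known indices = -10.
x = chi - (sum known) = -18 - (-10) = -8

-8


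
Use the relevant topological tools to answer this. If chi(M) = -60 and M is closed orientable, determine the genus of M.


chi = 2 - 2g for closed orientable surfaces.
-60 = 2 - 2g
2g = 2 - (-60) = 62
g = 31

31


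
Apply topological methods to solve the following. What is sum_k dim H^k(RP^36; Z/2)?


H^k(RP^36; Z/2) = Z/2 for each 0 <= k <= 36.
Total dimension = 36 + 1 = 37

37


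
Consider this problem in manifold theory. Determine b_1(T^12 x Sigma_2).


pi_1(A x B) = pi_1(A) x pi_1(B); rank of abelianization = b_1.
b_1(T^12) = 12, b_1(Sigma_2) = 2*2 = 4.
b_1(product) = 12 + 4 = 16

16


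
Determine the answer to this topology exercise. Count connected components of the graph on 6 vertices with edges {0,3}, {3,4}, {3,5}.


Run DFS/union-find over 6 vertices.
V = 6, E = 3.
Number of components = 3

3


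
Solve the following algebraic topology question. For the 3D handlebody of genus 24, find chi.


A genus-g handlebody deformation retracts to a wedge of g circles.
chi(vee_g S^1) = 1 - g.
chi(H_24) = 1 - 24 = -23

-23


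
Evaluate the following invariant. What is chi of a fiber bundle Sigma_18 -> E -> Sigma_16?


For a fiber bundle F -> E -> B (with CW structure): chi(E) = chi(B) * chi(F).
chi(Sigma_16) = -30, chi(Sigma_18) = -34.
chi(E) = (-30) * (-34) = 1020

1020


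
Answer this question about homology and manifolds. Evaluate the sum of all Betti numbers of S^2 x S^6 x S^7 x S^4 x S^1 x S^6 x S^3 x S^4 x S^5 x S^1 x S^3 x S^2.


Total Betti number is multiplicative under products.
Each S^d (d>=1) has total Betti number 2.
There are 12 sphere factors.
Total = 2^12 = 4096

4096


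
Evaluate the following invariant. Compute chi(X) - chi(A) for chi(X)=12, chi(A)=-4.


Relative Euler characteristic: chi(X, A) = chi(X) - chi(A).
= 12 - (-4) = 16

16


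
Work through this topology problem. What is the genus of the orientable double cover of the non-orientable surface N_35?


chi(N_35) = 2 - 35 = -33.
Double cover: chi(Sigma_g) = 2 * chi(N_35) = 2*(-33) = -66.
2 - 2g = -66, so g = (2 - (-66))/2 = 68/2 = 34

34


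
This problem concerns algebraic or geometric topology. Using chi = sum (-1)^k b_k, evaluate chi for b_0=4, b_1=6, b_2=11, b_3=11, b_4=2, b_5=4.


chi = sum_k (-1)^k b_k.
= (4) + (-6) + (11) + (-11) + (2) + (-4)
= -4

-4


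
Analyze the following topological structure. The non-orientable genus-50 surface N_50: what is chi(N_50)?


For a non-orientable closed surface with k crosscaps: chi = 2 - k.
Here k = 50.
chi = 2 - 50 = -48

-48


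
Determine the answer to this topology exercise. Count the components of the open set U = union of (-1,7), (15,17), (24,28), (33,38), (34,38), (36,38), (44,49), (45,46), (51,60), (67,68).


Sort and merge overlapping open intervals.
Merged: (-1,7), (15,17), (24,28), (33,38), (44,49), (51,60), (67,68).
Number of components = 7

7


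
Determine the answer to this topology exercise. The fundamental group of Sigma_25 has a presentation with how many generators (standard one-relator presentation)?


Standard presentation: pi_1(Sigma_g) = <a_1,b_1,...,a_g,b_g | [a_1,b_1]...[a_g,b_g] = 1>.
Number of generators = 2g = 2*25 = 50

50


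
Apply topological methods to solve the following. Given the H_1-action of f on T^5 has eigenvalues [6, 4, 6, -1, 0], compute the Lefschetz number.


For a torus self-map: L(f) = det(I - A) where A acts on H_1.
L(f) = (1-6) * (1-4) * (1-6) * (1--1) * (1-0) = -5 * -3 * -5 * 2 * 1 = -150

-150


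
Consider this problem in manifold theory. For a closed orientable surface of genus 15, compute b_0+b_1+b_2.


For Sigma_15: b_0 = 1, b_1 = 2g = 30, b_2 = 1.
Total = 1 + 30 + 1 = 32

32


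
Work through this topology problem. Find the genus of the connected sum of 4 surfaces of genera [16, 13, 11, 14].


Genus is additive under connected sum of orientable surfaces.
g = 16 + 13 + 11 + 14 = 54

54


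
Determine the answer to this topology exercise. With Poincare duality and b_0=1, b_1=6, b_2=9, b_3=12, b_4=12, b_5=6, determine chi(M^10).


By Poincare duality b_k = b_{10-k}, so full Betti numbers: b_0=1, b_1=6, b_2=9, b_3=12, b_4=12, b_5=6, b_6=12, b_7=12, b_8=9, b_9=6, b_10=1.
chi = sum (-1)^k b_k = 2

2


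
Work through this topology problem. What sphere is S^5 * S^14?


Join of spheres: S^m * S^n = S^{m+n+1}.
dim = 5 + 14 + 1 = 20

20


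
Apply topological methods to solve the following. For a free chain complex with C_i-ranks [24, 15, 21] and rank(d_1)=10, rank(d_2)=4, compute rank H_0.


rank H_k = rank(ker d_k) - rank(im d_{k+1}).
rank(ker d_0) = rank(C_0) - rank(d_0) = 24 - 0 = 24.
rank(im d_{0+1}) = 10.
rank H_0 = 24 - 10 = 14

14


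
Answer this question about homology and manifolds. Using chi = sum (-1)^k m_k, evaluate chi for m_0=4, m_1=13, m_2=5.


Morse theory: chi(M) = sum_k (-1)^k m_k where m_k = #(index-k critical points).
= (4) + (-13) + (5) = -4

-4


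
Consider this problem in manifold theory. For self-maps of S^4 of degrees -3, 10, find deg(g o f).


Degree is multiplicative under composition: deg(g o f) = deg(g) * deg(f).
= 10 * -3 = -30

-30


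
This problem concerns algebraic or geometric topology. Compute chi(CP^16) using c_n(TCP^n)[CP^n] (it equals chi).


For any closed oriented manifold, <e(TM),[M]> = chi(M).
chi(CP^16) = 16+1 = 17

17


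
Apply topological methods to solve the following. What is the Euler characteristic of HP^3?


HP^3 has one cell in each dimension 0, 4, ..., 4*3 (3+1 cells, all even-dim).
chi = 3 + 1 = 4

4


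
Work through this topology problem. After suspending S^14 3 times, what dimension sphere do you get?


Each suspension raises dimension by 1: Sigma S^n = S^{n+1}.
Sigma^3 S^14 = S^{14+3} = S^17

17


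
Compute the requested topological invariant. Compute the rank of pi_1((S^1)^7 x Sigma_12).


pi_1(A x B) = pi_1(A) x pi_1(B); rank of abelianization = b_1.
b_1(T^7) = 7, b_1(Sigma_12) = 2*12 = 24.
b_1(product) = 7 + 24 = 31

31


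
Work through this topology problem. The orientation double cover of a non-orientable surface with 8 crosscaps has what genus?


chi(N_8) = 2 - 8 = -6.
Double cover: chi(Sigma_g) = 2 * chi(N_8) = 2*(-6) = -12.
2 - 2g = -12, so g = (2 - (-12))/2 = 14/2 = 7

7


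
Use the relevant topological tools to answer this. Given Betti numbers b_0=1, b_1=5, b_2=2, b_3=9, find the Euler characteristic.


chi = sum_k (-1)^k b_k.
= (1) + (-5) + (2) + (-9)
= -11

-11


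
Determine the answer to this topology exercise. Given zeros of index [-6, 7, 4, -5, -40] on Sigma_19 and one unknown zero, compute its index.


Poincare-Hopf: sum of indices = chi(M).
chi(Sigma_19) = 2 - 2*19 = -36.
Sum of known indices = -40.
x = chi - (sum known) = -36 - (-40) = 4

4


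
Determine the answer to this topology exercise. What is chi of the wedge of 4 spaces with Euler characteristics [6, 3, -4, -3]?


chi(A v B) = chi(A) + chi(B) - 1 (one point identified).
For 4 spaces: chi = (sum chi_i) - (4 - 1).
sum = 2; chi = 2 - 3 = -1

-1


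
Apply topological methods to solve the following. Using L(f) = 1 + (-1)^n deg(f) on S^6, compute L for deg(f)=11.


On S^6: L(f) = tr(f_0*) + (-1)^6 tr(f_6*) = 1 + (-1)^6 * deg(f).
L(f) = 1 + (-1)^6 * 11 = 1 + 11 = 12

12


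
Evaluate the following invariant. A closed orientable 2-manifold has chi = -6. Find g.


chi = 2 - 2g for closed orientable surfaces.
-6 = 2 - 2g
2g = 2 - (-6) = 8
g = 4

4


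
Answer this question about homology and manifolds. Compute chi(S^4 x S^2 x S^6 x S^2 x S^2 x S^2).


chi is multiplicative: chi(X x Y) = chi(X) chi(Y).
Each even-dim sphere has chi = 2. There are 6 factors.
chi = 2^6 = 64

64


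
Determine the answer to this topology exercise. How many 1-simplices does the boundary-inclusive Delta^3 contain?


Delta^3 has 3+1 vertices. A 1-face is a choice of 1+1 vertices.
f_1 = C(3+1, 1+1) = C(4,2) = 6

6


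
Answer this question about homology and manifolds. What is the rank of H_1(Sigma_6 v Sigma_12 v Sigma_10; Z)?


For a wedge X v Y: reduced H_k(X v Y) = H_k(X) + H_k(Y).
Each Sigma_g contributes b_1 = 2g.
b_1 = 12 + 24 + 20 = 56

56


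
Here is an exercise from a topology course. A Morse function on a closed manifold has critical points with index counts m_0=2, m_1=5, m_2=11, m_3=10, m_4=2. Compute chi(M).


Morse theory: chi(M) = sum_k (-1)^k m_k where m_k = #(index-k critical points).
= (2) + (-5) + (11) + (-10) + (2) = 0

0


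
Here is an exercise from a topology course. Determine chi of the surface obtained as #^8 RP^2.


For a non-orientable closed surface with k crosscaps: chi = 2 - k.
Here k = 8.
chi = 2 - 8 = -6

-6


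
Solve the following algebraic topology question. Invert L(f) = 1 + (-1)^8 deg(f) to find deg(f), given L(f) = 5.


L(f) = 1 + (-1)^8 deg(f) on S^8.
5 = 1 + (-1)^8 * deg(f)
(-1)^8 * deg(f) = 4
deg(f) = 4

4


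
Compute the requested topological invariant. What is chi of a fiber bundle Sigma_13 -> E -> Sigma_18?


For a fiber bundle F -> E -> B (with CW structure): chi(E) = chi(B) * chi(F).
chi(Sigma_18) = -34, chi(Sigma_13) = -24.
chi(E) = (-34) * (-24) = 816

816


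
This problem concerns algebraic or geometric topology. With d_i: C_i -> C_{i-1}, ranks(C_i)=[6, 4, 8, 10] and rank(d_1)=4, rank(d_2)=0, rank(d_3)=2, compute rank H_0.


rank H_k = rank(ker d_k) - rank(im d_{k+1}).
rank(ker d_0) = rank(C_0) - rank(d_0) = 6 - 0 = 6.
rank(im d_{0+1}) = 4.
rank H_0 = 6 - 4 = 2

2


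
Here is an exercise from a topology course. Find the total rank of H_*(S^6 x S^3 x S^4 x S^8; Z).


Total Betti number is multiplicative under products.
Each S^d (d>=1) has total Betti number 2.
There are 4 sphere factors.
Total = 2^4 = 16

16


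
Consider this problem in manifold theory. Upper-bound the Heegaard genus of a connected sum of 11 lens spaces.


Heegaard genus satisfies g(A#B) <= g(A) + g(B).
Each lens space has g = 1.
Upper bound: 11 * 1 = 11

11


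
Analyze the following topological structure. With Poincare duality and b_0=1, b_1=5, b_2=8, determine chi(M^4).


By Poincare duality b_k = b_{4-k}, so full Betti numbers: b_0=1, b_1=5, b_2=8, b_3=5, b_4=1.
chi = sum (-1)^k b_k = 0

0


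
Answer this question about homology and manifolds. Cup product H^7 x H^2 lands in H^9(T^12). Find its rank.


Cup product: H^p x H^q -> H^{p+q}; here p+q = 7+2 = 9.
rank H^k(T^n) = C(n,k).
C(12,9) = 220

220


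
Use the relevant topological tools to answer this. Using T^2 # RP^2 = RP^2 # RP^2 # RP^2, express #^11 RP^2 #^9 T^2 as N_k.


Since a >= 1, the sum is non-orientable; each T^2 can be replaced by RP^2 # RP^2 (since T^2#RP^2 = 3RP^2).
Total crosscaps k = 11 + 2*9 = 29.
Check via chi: chi = 11*1 + 9*0 - (11+9-1)*2 = -27 = 2 - k = -27. Consistent.

29


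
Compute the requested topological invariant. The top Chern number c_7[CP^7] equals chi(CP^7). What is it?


For any closed oriented manifold, <e(TM),[M]> = chi(M).
chi(CP^7) = 7+1 = 8

8


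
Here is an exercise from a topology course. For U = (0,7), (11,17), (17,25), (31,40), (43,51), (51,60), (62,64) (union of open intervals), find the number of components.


Sort and merge overlapping open intervals.
Merged: (0,7), (11,17), (17,25), (31,40), (43,51), (51,60), (62,64).
Number of components = 7

7


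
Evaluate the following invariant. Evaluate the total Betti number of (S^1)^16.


b_k(T^16) = C(16,k), so the sum over k is sum_k C(16,k) = 2^16.
Total = 2^16 = 65536

65536


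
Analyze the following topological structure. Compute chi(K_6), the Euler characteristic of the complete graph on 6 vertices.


K_6: V = 6, E = C(6,2) = 15.
chi = V - E = 6 - 15 = -9

-9


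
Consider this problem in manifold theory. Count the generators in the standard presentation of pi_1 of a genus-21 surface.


Standard presentation: pi_1(Sigma_g) = <a_1,b_1,...,a_g,b_g | [a_1,b_1]...[a_g,b_g] = 1>.
Number of generators = 2g = 2*21 = 42

42


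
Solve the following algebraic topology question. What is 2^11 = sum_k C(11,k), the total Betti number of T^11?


b_k(T^11) = C(11,k), so the sum over k is sum_k C(11,k) = 2^11.
Total = 2^11 = 2048

2048


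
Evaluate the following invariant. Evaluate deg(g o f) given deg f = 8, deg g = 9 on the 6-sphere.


Degree is multiplicative under composition: deg(g o f) = deg(g) * deg(f).
= 9 * 8 = 72

72


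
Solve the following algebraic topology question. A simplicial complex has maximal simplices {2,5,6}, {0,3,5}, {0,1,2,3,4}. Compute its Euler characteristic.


Enumerate all faces; f-vector: f_0=7, f_1=15, f_2=12, f_3=5, f_4=1.
chi = sum (-1)^k f_k = 0

0


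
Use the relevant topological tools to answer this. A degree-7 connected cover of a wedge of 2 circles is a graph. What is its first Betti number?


Nielsen-Schreier: an index-n subgroup of F_r is free of rank 1 + n(r-1).
Equivalently: chi(cover) = n*chi(base); chi(vee_r S^1) = 1 - 2 = -1.
chi(E) = 7*(-1) = -7; rank = 1 - chi(E) = 1 - (-7) = 8.
rank = 1 + 7*(2-1) = 1 + 7 = 8

8


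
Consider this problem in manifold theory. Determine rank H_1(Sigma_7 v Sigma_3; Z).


For a wedge: H_1(A v B) = H_1(A) + H_1(B).
b_1(Sigma_7) = 14, b_1(Sigma_3) = 6.
b_1 = 14 + 6 = 20

20


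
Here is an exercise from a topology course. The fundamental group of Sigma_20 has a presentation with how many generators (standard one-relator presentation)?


Standard presentation: pi_1(Sigma_g) = <a_1,b_1,...,a_g,b_g | [a_1,b_1]...[a_g,b_g] = 1>.
Number of generators = 2g = 2*20 = 40

40


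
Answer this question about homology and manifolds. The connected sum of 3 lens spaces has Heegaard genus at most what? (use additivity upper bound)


Heegaard genus satisfies g(A#B) <= g(A) + g(B).
Each lens space has g = 1.
Upper bound: 3 * 1 = 3

3


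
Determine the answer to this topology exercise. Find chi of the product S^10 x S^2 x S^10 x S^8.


chi is multiplicative: chi(X x Y) = chi(X) chi(Y).
Each even-dim sphere has chi = 2. There are 4 factors.
chi = 2^4 = 16

16


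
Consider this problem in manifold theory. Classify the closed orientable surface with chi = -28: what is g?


chi = 2 - 2g for closed orientable surfaces.
-28 = 2 - 2g
2g = 2 - (-28) = 30
g = 15

15


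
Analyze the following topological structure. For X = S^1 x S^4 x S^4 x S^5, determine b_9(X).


Each S^d has Poincare polynomial 1 + t^d.
The product S^1 x S^4 x S^4 x S^5 has Poincare polynomial prod(1+t^d_i).
Expanding: b_0=1, b_1=1, b_4=2, b_5=3, b_6=1, b_8=1, b_9=3, b_10=2, b_13=1, b_14=1.
b_9 = 3

3


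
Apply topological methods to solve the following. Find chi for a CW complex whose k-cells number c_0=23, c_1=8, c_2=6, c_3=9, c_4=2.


chi = sum_k (-1)^k c_k.
= (-1)^0*23 + (-1)^1*8 + (-1)^2*6 + (-1)^3*9 + (-1)^4*2
= (23) + (-8) + (6) + (-9) + (2)
= 14

14


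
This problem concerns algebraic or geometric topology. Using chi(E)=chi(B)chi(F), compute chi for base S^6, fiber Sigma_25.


chi(S^6) = 2 (n even), chi(Sigma_25) = 2 - 2*25 = -48.
chi(E) = 2 * (-48) = -96

-96


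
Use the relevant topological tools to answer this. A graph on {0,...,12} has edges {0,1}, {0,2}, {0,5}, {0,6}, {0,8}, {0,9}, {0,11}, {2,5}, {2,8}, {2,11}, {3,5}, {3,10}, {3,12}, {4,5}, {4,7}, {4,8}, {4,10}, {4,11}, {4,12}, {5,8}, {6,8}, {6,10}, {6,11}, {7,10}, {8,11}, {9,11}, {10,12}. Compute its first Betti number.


b_1 = E - V + (number of components).
E = 27, V = 13, components = 1.
b_1 = 27 - 13 + 1 = 15

15


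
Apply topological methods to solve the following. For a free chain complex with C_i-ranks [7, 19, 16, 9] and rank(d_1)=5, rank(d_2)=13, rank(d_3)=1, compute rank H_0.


rank H_k = rank(ker d_k) - rank(im d_{k+1}).
rank(ker d_0) = rank(C_0) - rank(d_0) = 7 - 0 = 7.
rank(im d_{0+1}) = 5.
rank H_0 = 7 - 5 = 2

2


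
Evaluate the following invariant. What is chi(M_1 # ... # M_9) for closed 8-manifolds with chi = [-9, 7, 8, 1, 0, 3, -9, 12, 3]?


For n-manifolds: chi(A#B) = chi(A) + chi(B) - chi(S^8).
chi(S^8) = 1 + (-1)^8 = 2.
chi(#) = (sum chi_i) - (9-1)*chi(S^8) = 16 - 8*2 = 0

0


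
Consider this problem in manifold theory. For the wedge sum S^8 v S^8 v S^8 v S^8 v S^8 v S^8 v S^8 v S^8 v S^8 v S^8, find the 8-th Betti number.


For a wedge of spheres, H_k (k>0) is free on one generator per sphere of dimension k.
Spheres of dimension 8: count = 10.
b_8 = 10

10


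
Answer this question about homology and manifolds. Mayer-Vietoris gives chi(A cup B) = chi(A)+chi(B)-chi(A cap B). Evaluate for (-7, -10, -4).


chi(A cup B) = chi(A) + chi(B) - chi(A cap B)
= -7 + (-10) - (-4)
= -13

-13


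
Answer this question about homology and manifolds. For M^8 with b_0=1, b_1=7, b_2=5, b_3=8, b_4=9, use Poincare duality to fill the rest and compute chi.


By Poincare duality b_k = b_{8-k}, so full Betti numbers: b_0=1, b_1=7, b_2=5, b_3=8, b_4=9, b_5=8, b_6=5, b_7=7, b_8=1.
chi = sum (-1)^k b_k = -9

-9


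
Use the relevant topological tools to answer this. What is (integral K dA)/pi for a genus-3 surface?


Gauss-Bonnet: integral K dA = 2*pi*chi(M).
chi(Sigma_3) = 2 - 2*3 = -4.
(integral K dA)/pi = 2*chi = 2*(-4) = -8

-8


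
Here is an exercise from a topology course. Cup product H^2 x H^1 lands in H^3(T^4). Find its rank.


Cup product: H^p x H^q -> H^{p+q}; here p+q = 2+1 = 3.
rank H^k(T^n) = C(n,k).
C(4,3) = 4

4


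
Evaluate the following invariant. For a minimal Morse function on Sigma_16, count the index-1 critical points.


A perfect Morse function has m_k = b_k.
For Sigma_16: b_0=1, b_1=2g=32, b_2=1.
Saddles m_1 = 2g = 32

32


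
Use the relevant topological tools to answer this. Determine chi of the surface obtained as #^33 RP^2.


For a non-orientable closed surface with k crosscaps: chi = 2 - k.
Here k = 33.
chi = 2 - 33 = -31

-31


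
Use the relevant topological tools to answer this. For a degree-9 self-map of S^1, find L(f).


On S^1: L(f) = tr(f_0*) + (-1)^1 tr(f_1*) = 1 + (-1)^1 * deg(f).
L(f) = 1 + (-1)^1 * 9 = 1 + -9 = -8

-8


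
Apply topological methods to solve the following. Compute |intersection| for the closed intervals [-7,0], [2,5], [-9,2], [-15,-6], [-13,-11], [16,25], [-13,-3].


Intersection = [max(a_i), min(b_i)] = [16, -11].
Since 16 > -11, the intersection is empty.
Length = 0

0


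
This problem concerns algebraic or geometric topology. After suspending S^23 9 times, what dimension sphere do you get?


Each suspension raises dimension by 1: Sigma S^n = S^{n+1}.
Sigma^9 S^23 = S^{23+9} = S^32

32


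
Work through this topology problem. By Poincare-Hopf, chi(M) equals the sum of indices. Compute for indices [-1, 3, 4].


Poincare-Hopf: chi(M) = sum of indices of zeros.
chi = (-1) + (3) + (4) = 6

6


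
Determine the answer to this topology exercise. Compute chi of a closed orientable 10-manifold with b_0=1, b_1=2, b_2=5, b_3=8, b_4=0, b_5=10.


By Poincare duality b_k = b_{10-k}, so full Betti numbers: b_0=1, b_1=2, b_2=5, b_3=8, b_4=0, b_5=10, b_6=0, b_7=8, b_8=5, b_9=2, b_10=1.
chi = sum (-1)^k b_k = -18

-18


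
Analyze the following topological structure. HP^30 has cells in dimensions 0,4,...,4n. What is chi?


HP^30 has one cell in each dimension 0, 4, ..., 4*30 (30+1 cells, all even-dim).
chi = 30 + 1 = 31

31


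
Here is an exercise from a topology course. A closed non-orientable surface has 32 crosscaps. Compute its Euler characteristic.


For a non-orientable closed surface with k crosscaps: chi = 2 - k.
Here k = 32.
chi = 2 - 32 = -30

-30


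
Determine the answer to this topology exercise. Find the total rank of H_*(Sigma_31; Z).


For Sigma_31: b_0 = 1, b_1 = 2g = 62, b_2 = 1.
Total = 1 + 62 + 1 = 64

64


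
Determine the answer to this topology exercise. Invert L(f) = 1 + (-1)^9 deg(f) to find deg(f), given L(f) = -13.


L(f) = 1 + (-1)^9 deg(f) on S^9.
-13 = 1 + (-1)^9 * deg(f)
(-1)^9 * deg(f) = -14
deg(f) = 14

14


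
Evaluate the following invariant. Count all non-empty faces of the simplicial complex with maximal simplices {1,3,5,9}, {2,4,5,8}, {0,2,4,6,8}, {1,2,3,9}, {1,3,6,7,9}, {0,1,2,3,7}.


Each maximal simplex on m vertices has 2^m - 1 nonempty faces.
Take the union (dedupe shared faces).
Total distinct faces = 101

101


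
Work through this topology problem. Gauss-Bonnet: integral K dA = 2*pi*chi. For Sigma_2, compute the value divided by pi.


Gauss-Bonnet: integral K dA = 2*pi*chi(M).
chi(Sigma_2) = 2 - 2*2 = -2.
(integral K dA)/pi = 2*chi = 2*(-2) = -4

-4


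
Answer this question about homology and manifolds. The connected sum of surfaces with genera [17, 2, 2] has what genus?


Genus is additive under connected sum of orientable surfaces.
g = 17 + 2 + 2 = 21

21


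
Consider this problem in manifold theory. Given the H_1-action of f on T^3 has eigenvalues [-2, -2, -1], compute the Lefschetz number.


For a torus self-map: L(f) = det(I - A) where A acts on H_1.
L(f) = (1--2) * (1--2) * (1--1) = 3 * 3 * 2 = 18

18
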